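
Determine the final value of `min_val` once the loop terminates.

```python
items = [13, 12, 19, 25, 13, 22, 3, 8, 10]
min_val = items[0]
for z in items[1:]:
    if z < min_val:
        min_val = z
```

Let's trace through this code step by step.

Initialize: items = [13, 12, 19, 25, 13, 22, 3, 8, 10]
Initialize: min_val = 13
Entering loop: for z in items[1:]:
After iteration 1: z = 12, min_val = 12
After iteration 2: z = 19, min_val = 12
After iteration 3: z = 25, min_val = 12
After iteration 4: z = 13, min_val = 12
After iteration 5: z = 22, min_val = 12
After iteration 6: z = 3, min_val = 3
After iteration 7: z = 8, min_val = 3
After iteration 8: z = 10, min_val = 3
Loop ends.

Final answer: 3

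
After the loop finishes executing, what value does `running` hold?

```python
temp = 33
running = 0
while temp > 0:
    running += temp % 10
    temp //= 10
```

Let's trace through this code step by step.

Initialize: temp = 33
Initialize: running = 0
Entering loop: while temp > 0:
After iteration 1: temp = 3, running = 3
After iteration 2: temp = 0, running = 6
Loop ends.

Final answer: 6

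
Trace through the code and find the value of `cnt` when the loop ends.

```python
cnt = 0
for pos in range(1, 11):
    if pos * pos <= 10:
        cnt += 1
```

Let's trace through this code step by step.

Initialize: cnt = 0
Entering loop: for pos in range(1, 11):
After iteration 1: pos = 1, cnt = 1
After iteration 2: pos = 2, cnt = 2
After iteration 3: pos = 3, cnt = 3
After iteration 4: pos = 4, cnt = 3
After iteration 5: pos = 5, cnt = 3
After iteration 6: pos = 6, cnt = 3
After iteration 7: pos = 7, cnt = 3
After iteration 8: pos = 8, cnt = 3
After iteration 9: pos = 9, cnt = 3
After iteration 10: pos = 10, cnt = 3
Loop ends.

Final answer: 3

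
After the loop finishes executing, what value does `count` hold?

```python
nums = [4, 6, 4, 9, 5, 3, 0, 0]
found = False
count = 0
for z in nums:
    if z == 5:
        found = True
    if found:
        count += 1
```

Let's trace through this code step by step.

Initialize: nums = [4, 6, 4, 9, 5, 3, 0, 0]
Initialize: found = False
Initialize: count = 0
Entering loop: for z in nums:
After iteration 1: z = 4, found = False, count = 0
After iteration 2: z = 6, found = False, count = 0
After iteration 3: z = 4, found = False, count = 0
After iteration 4: z = 9, found = False, count = 0
After iteration 5: z = 5, found = True, count = 1
After iteration 6: z = 3, found = True, count = 2
After iteration 7: z = 0, found = True, count = 3
After iteration 8: z = 0, found = True, count = 4
Loop ends.

Final answer: 4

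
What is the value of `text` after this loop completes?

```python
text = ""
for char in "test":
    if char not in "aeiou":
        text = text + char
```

Let's trace through this code step by step.

Initialize: text = ''
Entering loop: for char in "test":
After iteration 1: char = 't', text = 't'
After iteration 2: char = 'e', text = 't'
After iteration 3: char = 's', text = 'ts'
After iteration 4: char = 't', text = 'tst'
Loop ends.

Final answer: 'tst'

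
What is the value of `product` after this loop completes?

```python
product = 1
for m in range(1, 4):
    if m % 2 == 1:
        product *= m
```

Let's trace through this code step by step.

Initialize: product = 1
Entering loop: for m in range(1, 4):
After iteration 1: m = 1, product = 1
After iteration 2: m = 2, product = 1
After iteration 3: m = 3, product = 3
Loop ends.

Final answer: 3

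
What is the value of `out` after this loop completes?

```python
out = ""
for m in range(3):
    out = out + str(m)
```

Let's trace through this code step by step.

Initialize: out = ''
Entering loop: for m in range(3):
After iteration 1: m = 0, out = '0'
After iteration 2: m = 1, out = '01'
After iteration 3: m = 2, out = '012'
Loop ends.

Final answer: '012'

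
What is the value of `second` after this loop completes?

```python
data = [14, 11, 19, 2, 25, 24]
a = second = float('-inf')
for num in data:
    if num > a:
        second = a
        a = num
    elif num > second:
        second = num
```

Let's trace through this code step by step.

Initialize: data = [14, 11, 19, 2, 25, 24]
Initialize: a = -inf
Initialize: second = -inf
Entering loop: for num in data:
After iteration 1: num = 14, a = 14, second = -inf
After iteration 2: num = 11, a = 14, second = 11
After iteration 3: num = 19, a = 19, second = 14
After iteration 4: num = 2, a = 19, second = 14
After iteration 5: num = 25, a = 25, second = 19
After iteration 6: num = 24, a = 25, second = 24
Loop ends.

Final answer: 24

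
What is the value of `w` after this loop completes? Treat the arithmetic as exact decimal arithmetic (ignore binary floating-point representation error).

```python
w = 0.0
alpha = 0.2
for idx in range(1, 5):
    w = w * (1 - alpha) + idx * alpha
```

Let's trace through this code step by step.

Initialize: w = 0.0
Initialize: alpha = 0.2
Entering loop: for idx in range(1, 5):
After iteration 1: idx = 1, w = 0.2
After iteration 2: idx = 2, w = 0.56
After iteration 3: idx = 3, w = 1.048
After iteration 4: idx = 4, w = 1.6384
Loop ends.

Final answer: 1.6384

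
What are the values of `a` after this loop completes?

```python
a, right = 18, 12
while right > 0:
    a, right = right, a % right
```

Let's trace through this code step by step.

Initialize: a = 18
Initialize: right = 12
Entering loop: while right > 0:
After iteration 1: a = 12, right = 6
After iteration 2: a = 6, right = 0
Loop ends.

Final answer: 6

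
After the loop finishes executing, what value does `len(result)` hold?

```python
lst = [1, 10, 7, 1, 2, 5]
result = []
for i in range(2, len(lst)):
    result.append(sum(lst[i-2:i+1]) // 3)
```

Let's trace through this code step by step.

Initialize: lst = [1, 10, 7, 1, 2, 5]
Initialize: result = []
Entering loop: for i in range(2, len(lst)):
After iteration 1: i = 2, result = [6]
After iteration 2: i = 3, result = [6, 6]
After iteration 3: i = 4, result = [6, 6, 3]
After iteration 4: i = 5, result = [6, 6, 3, 2]
Loop ends.
len(result) = 4

Final answer: 4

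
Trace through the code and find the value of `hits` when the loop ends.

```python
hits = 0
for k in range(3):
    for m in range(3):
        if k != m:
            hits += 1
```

Let's trace through this code step by step.

Initialize: hits = 0
Entering loop: for k in range(3):
After iteration 1: k = 0, hits = 2
After iteration 2: k = 1, hits = 4
After iteration 3: k = 2, hits = 6
Loop ends.

Final answer: 6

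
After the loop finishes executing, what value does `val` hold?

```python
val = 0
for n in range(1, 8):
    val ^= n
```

Let's trace through this code step by step.

Initialize: val = 0
Entering loop: for n in range(1, 8):
After iteration 1: n = 1, val = 1
After iteration 2: n = 2, val = 3
After iteration 3: n = 3, val = 0
After iteration 4: n = 4, val = 4
After iteration 5: n = 5, val = 1
After iteration 6: n = 6, val = 7
After iteration 7: n = 7, val = 0
Loop ends.

Final answer: 0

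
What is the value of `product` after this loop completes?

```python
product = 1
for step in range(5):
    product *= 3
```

Let's trace through this code step by step.

Initialize: product = 1
Entering loop: for step in range(5):
After iteration 1: step = 0, product = 3
After iteration 2: step = 1, product = 9
After iteration 3: step = 2, product = 27
After iteration 4: step = 3, product = 81
After iteration 5: step = 4, product = 243
Loop ends.

Final answer: 243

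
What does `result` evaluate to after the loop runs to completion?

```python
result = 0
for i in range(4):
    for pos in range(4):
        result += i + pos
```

Let's trace through this code step by step.

Initialize: result = 0
Entering loop: for i in range(4):
After iteration 1: i = 0, result = 6
After iteration 2: i = 1, result = 16
After iteration 3: i = 2, result = 30
After iteration 4: i = 3, result = 48
Loop ends.

Final answer: 48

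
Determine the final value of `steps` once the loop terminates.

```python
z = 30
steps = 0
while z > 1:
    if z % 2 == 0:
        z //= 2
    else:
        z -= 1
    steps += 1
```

Let's trace through this code step by step.

Initialize: z = 30
Initialize: steps = 0
Entering loop: while z > 1:
After iteration 1: z = 15, steps = 1
After iteration 2: z = 14, steps = 2
After iteration 3: z = 7, steps = 3
After iteration 4: z = 6, steps = 4
After iteration 5: z = 3, steps = 5
After iteration 6: z = 2, steps = 6
After iteration 7: z = 1, steps = 7
Loop ends.

Final answer: 7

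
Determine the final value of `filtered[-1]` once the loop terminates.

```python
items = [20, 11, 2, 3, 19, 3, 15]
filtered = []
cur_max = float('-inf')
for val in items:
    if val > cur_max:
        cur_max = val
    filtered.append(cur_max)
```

Let's trace through this code step by step.

Initialize: items = [20, 11, 2, 3, 19, 3, 15]
Initialize: filtered = []
Initialize: cur_max = -inf
Entering loop: for val in items:
After iteration 1: val = 20, filtered = [20], cur_max = 20
After iteration 2: val = 11, filtered = [20, 20], cur_max = 20
After iteration 3: val = 2, filtered = [20, 20, 20], cur_max = 20
After iteration 4: val = 3, filtered = [20, 20, 20, 20], cur_max = 20
After iteration 5: val = 19, filtered = [20, 20, 20, 20, 20], cur_max = 20
After iteration 6: val = 3, filtered = [20, 20, 20, 20, 20, 20], cur_max = 20
After iteration 7: val = 15, filtered = [20, 20, 20, 20, 20, 20, 20], cur_max = 20
Loop ends.
filtered[-1] = 20

Final answer: 20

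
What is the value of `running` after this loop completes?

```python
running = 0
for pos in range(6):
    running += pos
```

Let's trace through this code step by step.

Initialize: running = 0
Entering loop: for pos in range(6):
After iteration 1: pos = 0, running = 0
After iteration 2: pos = 1, running = 1
After iteration 3: pos = 2, running = 3
After iteration 4: pos = 3, running = 6
After iteration 5: pos = 4, running = 10
After iteration 6: pos = 5, running = 15
Loop ends.

Final answer: 15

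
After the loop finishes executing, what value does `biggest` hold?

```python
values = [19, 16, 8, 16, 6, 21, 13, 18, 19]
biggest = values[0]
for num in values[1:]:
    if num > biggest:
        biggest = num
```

Let's trace through this code step by step.

Initialize: values = [19, 16, 8, 16, 6, 21, 13, 18, 19]
Initialize: biggest = 19
Entering loop: for num in values[1:]:
After iteration 1: num = 16, biggest = 19
After iteration 2: num = 8, biggest = 19
After iteration 3: num = 16, biggest = 19
After iteration 4: num = 6, biggest = 19
After iteration 5: num = 21, biggest = 21
After iteration 6: num = 13, biggest = 21
After iteration 7: num = 18, biggest = 21
After iteration 8: num = 19, biggest = 21
Loop ends.

Final answer: 21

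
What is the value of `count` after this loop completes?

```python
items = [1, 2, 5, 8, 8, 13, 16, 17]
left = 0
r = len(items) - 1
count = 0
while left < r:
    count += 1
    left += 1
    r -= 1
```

Let's trace through this code step by step.

Initialize: items = [1, 2, 5, 8, 8, 13, 16, 17]
Initialize: left = 0
Initialize: r = 7
Initialize: count = 0
Entering loop: while left < r:
After iteration 1: left = 1, r = 6, count = 1
After iteration 2: left = 2, r = 5, count = 2
After iteration 3: left = 3, r = 4, count = 3
After iteration 4: left = 4, r = 3, count = 4
Loop ends.

Final answer: 4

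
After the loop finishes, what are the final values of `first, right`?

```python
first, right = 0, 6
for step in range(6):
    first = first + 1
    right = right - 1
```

Let's trace through this code step by step.

Initialize: first = 0
Initialize: right = 6
Entering loop: for step in range(6):
After iteration 1: step = 0, first = 1, right = 5
After iteration 2: step = 1, first = 2, right = 4
After iteration 3: step = 2, first = 3, right = 3
After iteration 4: step = 3, first = 4, right = 2
After iteration 5: step = 4, first = 5, right = 1
After iteration 6: step = 5, first = 6, right = 0
Loop ends.

Final answer: 6, 0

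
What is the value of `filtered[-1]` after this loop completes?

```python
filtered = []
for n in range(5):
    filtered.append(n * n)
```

Let's trace through this code step by step.

Initialize: filtered = []
Entering loop: for n in range(5):
After iteration 1: n = 0, filtered = [0]
After iteration 2: n = 1, filtered = [0, 1]
After iteration 3: n = 2, filtered = [0, 1, 4]
After iteration 4: n = 3, filtered = [0, 1, 4, 9]
After iteration 5: n = 4, filtered = [0, 1, 4, 9, 16]
Loop ends.
filtered[-1] = 16

Final answer: 16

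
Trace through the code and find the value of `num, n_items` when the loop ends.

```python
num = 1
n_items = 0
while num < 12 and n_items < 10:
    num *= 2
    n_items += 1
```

Let's trace through this code step by step.

Initialize: num = 1
Initialize: n_items = 0
Entering loop: while num < 12 and n_items < 10:
After iteration 1: num = 2, n_items = 1
After iteration 2: num = 4, n_items = 2
After iteration 3: num = 8, n_items = 3
After iteration 4: num = 16, n_items = 4
Loop ends.

Final answer: 16, 4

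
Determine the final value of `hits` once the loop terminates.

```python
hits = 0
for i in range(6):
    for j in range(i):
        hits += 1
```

Let's trace through this code step by step.

Initialize: hits = 0
Entering loop: for i in range(6):
After iteration 1: i = 0, hits = 0
After iteration 2: i = 1, hits = 1, j = 0
After iteration 3: i = 2, hits = 3, j = 1
After iteration 4: i = 3, hits = 6, j = 2
After iteration 5: i = 4, hits = 10, j = 3
After iteration 6: i = 5, hits = 15, j = 4
Loop ends.

Final answer: 15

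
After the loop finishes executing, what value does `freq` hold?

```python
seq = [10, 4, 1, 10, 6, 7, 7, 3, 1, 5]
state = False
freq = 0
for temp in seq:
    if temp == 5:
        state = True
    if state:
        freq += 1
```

Let's trace through this code step by step.

Initialize: seq = [10, 4, 1, 10, 6, 7, 7, 3, 1, 5]
Initialize: state = False
Initialize: freq = 0
Entering loop: for temp in seq:
After iteration 1: temp = 10, state = False, freq = 0
After iteration 2: temp = 4, state = False, freq = 0
After iteration 3: temp = 1, state = False, freq = 0
After iteration 4: temp = 10, state = False, freq = 0
After iteration 5: temp = 6, state = False, freq = 0
After iteration 6: temp = 7, state = False, freq = 0
After iteration 7: temp = 7, state = False, freq = 0
After iteration 8: temp = 3, state = False, freq = 0
After iteration 9: temp = 1, state = False, freq = 0
After iteration 10: temp = 5, state = True, freq = 1
Loop ends.

Final answer: 1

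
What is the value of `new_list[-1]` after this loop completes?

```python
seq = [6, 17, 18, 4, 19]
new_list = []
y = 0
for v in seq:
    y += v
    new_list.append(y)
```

Let's trace through this code step by step.

Initialize: seq = [6, 17, 18, 4, 19]
Initialize: new_list = []
Initialize: y = 0
Entering loop: for v in seq:
After iteration 1: v = 6, new_list = [6], y = 6
After iteration 2: v = 17, new_list = [6, 23], y = 23
After iteration 3: v = 18, new_list = [6, 23, 41], y = 41
After iteration 4: v = 4, new_list = [6, 23, 41, 45], y = 45
After iteration 5: v = 19, new_list = [6, 23, 41, 45, 64], y = 64
Loop ends.
new_list[-1] = 64

Final answer: 64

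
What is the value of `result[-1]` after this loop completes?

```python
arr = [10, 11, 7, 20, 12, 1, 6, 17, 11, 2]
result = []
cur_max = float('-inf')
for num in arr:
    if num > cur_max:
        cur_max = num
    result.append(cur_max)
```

Let's trace through this code step by step.

Initialize: arr = [10, 11, 7, 20, 12, 1, 6, 17, 11, 2]
Initialize: result = []
Initialize: cur_max = -inf
Entering loop: for num in arr:
After iteration 1: num = 10, result = [10], cur_max = 10
After iteration 2: num = 11, result = [10, 11], cur_max = 11
After iteration 3: num = 7, result = [10, 11, 11], cur_max = 11
After iteration 4: num = 20, result = [10, 11, 11, 20], cur_max = 20
After iteration 5: num = 12, result = [10, 11, 11, 20, 20], cur_max = 20
After iteration 6: num = 1, result = [10, 11, 11, 20, 20, 20], cur_max = 20
After iteration 7: num = 6, result = [10, 11, 11, 20, 20, 20, 20], cur_max = 20
After iteration 8: num = 17, result = [10, 11, 11, 20, 20, 20, 20, 20], cur_max = 20
After iteration 9: num = 11, result = [10, 11, 11, 20, 20, 20, 20, 20, 20], cur_max = 20
After iteration 10: num = 2, result = [10, 11, 11, 20, 20, 20, 20, 20, 20, 20], cur_max = 20
Loop ends.
result[-1] = 20

Final answer: 20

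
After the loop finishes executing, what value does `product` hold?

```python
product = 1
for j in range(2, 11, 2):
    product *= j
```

Let's trace through this code step by step.

Initialize: product = 1
Entering loop: for j in range(2, 11, 2):
After iteration 1: j = 2, product = 2
After iteration 2: j = 4, product = 8
After iteration 3: j = 6, product = 48
After iteration 4: j = 8, product = 384
After iteration 5: j = 10, product = 3840
Loop ends.

Final answer: 3840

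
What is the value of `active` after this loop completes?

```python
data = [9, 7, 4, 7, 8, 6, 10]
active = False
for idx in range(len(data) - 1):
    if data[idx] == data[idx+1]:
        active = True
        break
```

Let's trace through this code step by step.

Initialize: data = [9, 7, 4, 7, 8, 6, 10]
Initialize: active = False
Entering loop: for idx in range(len(data) - 1):
After iteration 1: idx = 0, active = False
After iteration 2: idx = 1, active = False
After iteration 3: idx = 2, active = False
After iteration 4: idx = 3, active = False
After iteration 5: idx = 4, active = False
After iteration 6: idx = 5, active = False
Loop ends.

Final answer: False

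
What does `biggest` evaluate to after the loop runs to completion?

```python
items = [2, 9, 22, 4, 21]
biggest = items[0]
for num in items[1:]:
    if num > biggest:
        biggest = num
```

Let's trace through this code step by step.

Initialize: items = [2, 9, 22, 4, 21]
Initialize: biggest = 2
Entering loop: for num in items[1:]:
After iteration 1: num = 9, biggest = 9
After iteration 2: num = 22, biggest = 22
After iteration 3: num = 4, biggest = 22
After iteration 4: num = 21, biggest = 22
Loop ends.

Final answer: 22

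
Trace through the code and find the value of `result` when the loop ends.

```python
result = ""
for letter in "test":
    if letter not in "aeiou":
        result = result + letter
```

Let's trace through this code step by step.

Initialize: result = ''
Entering loop: for letter in "test":
After iteration 1: letter = 't', result = 't'
After iteration 2: letter = 'e', result = 't'
After iteration 3: letter = 's', result = 'ts'
After iteration 4: letter = 't', result = 'tst'
Loop ends.

Final answer: 'tst'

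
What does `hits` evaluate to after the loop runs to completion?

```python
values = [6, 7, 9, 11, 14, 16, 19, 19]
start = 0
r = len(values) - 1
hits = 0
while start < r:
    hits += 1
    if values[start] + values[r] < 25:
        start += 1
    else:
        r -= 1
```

Let's trace through this code step by step.

Initialize: values = [6, 7, 9, 11, 14, 16, 19, 19]
Initialize: start = 0
Initialize: r = 7
Initialize: hits = 0
Entering loop: while start < r:
After iteration 1: start = 0, r = 6, hits = 1
After iteration 2: start = 0, r = 5, hits = 2
After iteration 3: start = 1, r = 5, hits = 3
After iteration 4: start = 2, r = 5, hits = 4
After iteration 5: start = 2, r = 4, hits = 5
After iteration 6: start = 3, r = 4, hits = 6
After iteration 7: start = 3, r = 3, hits = 7
Loop ends.

Final answer: 7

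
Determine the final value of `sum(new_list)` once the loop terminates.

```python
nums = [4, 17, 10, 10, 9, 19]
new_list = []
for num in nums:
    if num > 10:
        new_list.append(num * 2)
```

Let's trace through this code step by step.

Initialize: nums = [4, 17, 10, 10, 9, 19]
Initialize: new_list = []
Entering loop: for num in nums:
After iteration 1: num = 4, new_list = []
After iteration 2: num = 17, new_list = [34]
After iteration 3: num = 10, new_list = [34]
After iteration 4: num = 10, new_list = [34]
After iteration 5: num = 9, new_list = [34]
After iteration 6: num = 19, new_list = [34, 38]
Loop ends.
sum(new_list) = 72

Final answer: 72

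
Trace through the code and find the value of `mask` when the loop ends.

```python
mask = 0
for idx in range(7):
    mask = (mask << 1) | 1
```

Let's trace through this code step by step.

Initialize: mask = 0
Entering loop: for idx in range(7):
After iteration 1: idx = 0, mask = 1
After iteration 2: idx = 1, mask = 3
After iteration 3: idx = 2, mask = 7
After iteration 4: idx = 3, mask = 15
After iteration 5: idx = 4, mask = 31
After iteration 6: idx = 5, mask = 63
After iteration 7: idx = 6, mask = 127
Loop ends.

Final answer: 127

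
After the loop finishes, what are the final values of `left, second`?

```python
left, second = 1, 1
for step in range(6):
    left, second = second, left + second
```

Let's trace through this code step by step.

Initialize: left = 1
Initialize: second = 1
Entering loop: for step in range(6):
After iteration 1: step = 0, left = 1, second = 2
After iteration 2: step = 1, left = 2, second = 3
After iteration 3: step = 2, left = 3, second = 5
After iteration 4: step = 3, left = 5, second = 8
After iteration 5: step = 4, left = 8, second = 13
After iteration 6: step = 5, left = 13, second = 21
Loop ends.

Final answer: 13, 21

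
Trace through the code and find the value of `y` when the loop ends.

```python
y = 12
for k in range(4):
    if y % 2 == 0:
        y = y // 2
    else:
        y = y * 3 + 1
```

Let's trace through this code step by step.

Initialize: y = 12
Entering loop: for k in range(4):
After iteration 1: k = 0, y = 6
After iteration 2: k = 1, y = 3
After iteration 3: k = 2, y = 10
After iteration 4: k = 3, y = 5
Loop ends.

Final answer: 5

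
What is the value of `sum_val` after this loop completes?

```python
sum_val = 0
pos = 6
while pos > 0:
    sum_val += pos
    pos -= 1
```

Let's trace through this code step by step.

Initialize: sum_val = 0
Initialize: pos = 6
Entering loop: while pos > 0:
After iteration 1: sum_val = 6, pos = 5
After iteration 2: sum_val = 11, pos = 4
After iteration 3: sum_val = 15, pos = 3
After iteration 4: sum_val = 18, pos = 2
After iteration 5: sum_val = 20, pos = 1
After iteration 6: sum_val = 21, pos = 0
Loop ends.

Final answer: 21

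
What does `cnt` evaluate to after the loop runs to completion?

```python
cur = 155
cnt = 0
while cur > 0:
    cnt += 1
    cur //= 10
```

Let's trace through this code step by step.

Initialize: cur = 155
Initialize: cnt = 0
Entering loop: while cur > 0:
After iteration 1: cur = 15, cnt = 1
After iteration 2: cur = 1, cnt = 2
After iteration 3: cur = 0, cnt = 3
Loop ends.

Final answer: 3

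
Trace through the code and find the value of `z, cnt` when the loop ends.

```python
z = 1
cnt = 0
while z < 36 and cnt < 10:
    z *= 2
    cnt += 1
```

Let's trace through this code step by step.

Initialize: z = 1
Initialize: cnt = 0
Entering loop: while z < 36 and cnt < 10:
After iteration 1: z = 2, cnt = 1
After iteration 2: z = 4, cnt = 2
After iteration 3: z = 8, cnt = 3
After iteration 4: z = 16, cnt = 4
After iteration 5: z = 32, cnt = 5
After iteration 6: z = 64, cnt = 6
Loop ends.

Final answer: 64, 6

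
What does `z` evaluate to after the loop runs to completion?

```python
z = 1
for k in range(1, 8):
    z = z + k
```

Let's trace through this code step by step.

Initialize: z = 1
Entering loop: for k in range(1, 8):
After iteration 1: k = 1, z = 2
After iteration 2: k = 2, z = 4
After iteration 3: k = 3, z = 7
After iteration 4: k = 4, z = 11
After iteration 5: k = 5, z = 16
After iteration 6: k = 6, z = 22
After iteration 7: k = 7, z = 29
Loop ends.

Final answer: 29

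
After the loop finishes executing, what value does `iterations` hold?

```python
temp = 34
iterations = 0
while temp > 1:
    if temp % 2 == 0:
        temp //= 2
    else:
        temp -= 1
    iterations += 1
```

Let's trace through this code step by step.

Initialize: temp = 34
Initialize: iterations = 0
Entering loop: while temp > 1:
After iteration 1: temp = 17, iterations = 1
After iteration 2: temp = 16, iterations = 2
After iteration 3: temp = 8, iterations = 3
After iteration 4: temp = 4, iterations = 4
After iteration 5: temp = 2, iterations = 5
After iteration 6: temp = 1, iterations = 6
Loop ends.

Final answer: 6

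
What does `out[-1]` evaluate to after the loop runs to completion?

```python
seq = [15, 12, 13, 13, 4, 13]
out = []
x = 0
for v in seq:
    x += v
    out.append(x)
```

Let's trace through this code step by step.

Initialize: seq = [15, 12, 13, 13, 4, 13]
Initialize: out = []
Initialize: x = 0
Entering loop: for v in seq:
After iteration 1: v = 15, out = [15], x = 15
After iteration 2: v = 12, out = [15, 27], x = 27
After iteration 3: v = 13, out = [15, 27, 40], x = 40
After iteration 4: v = 13, out = [15, 27, 40, 53], x = 53
After iteration 5: v = 4, out = [15, 27, 40, 53, 57], x = 57
After iteration 6: v = 13, out = [15, 27, 40, 53, 57, 70], x = 70
Loop ends.
out[-1] = 70

Final answer: 70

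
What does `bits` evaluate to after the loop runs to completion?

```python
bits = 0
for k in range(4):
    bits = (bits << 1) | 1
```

Let's trace through this code step by step.

Initialize: bits = 0
Entering loop: for k in range(4):
After iteration 1: k = 0, bits = 1
After iteration 2: k = 1, bits = 3
After iteration 3: k = 2, bits = 7
After iteration 4: k = 3, bits = 15
Loop ends.

Final answer: 15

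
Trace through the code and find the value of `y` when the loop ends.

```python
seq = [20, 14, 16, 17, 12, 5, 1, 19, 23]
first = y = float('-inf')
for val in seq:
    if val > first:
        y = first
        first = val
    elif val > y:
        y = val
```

Let's trace through this code step by step.

Initialize: seq = [20, 14, 16, 17, 12, 5, 1, 19, 23]
Initialize: first = -inf
Initialize: y = -inf
Entering loop: for val in seq:
After iteration 1: val = 20, first = 20, y = -inf
After iteration 2: val = 14, first = 20, y = 14
After iteration 3: val = 16, first = 20, y = 16
After iteration 4: val = 17, first = 20, y = 17
After iteration 5: val = 12, first = 20, y = 17
After iteration 6: val = 5, first = 20, y = 17
After iteration 7: val = 1, first = 20, y = 17
After iteration 8: val = 19, first = 20, y = 19
After iteration 9: val = 23, first = 23, y = 20
Loop ends.

Final answer: 20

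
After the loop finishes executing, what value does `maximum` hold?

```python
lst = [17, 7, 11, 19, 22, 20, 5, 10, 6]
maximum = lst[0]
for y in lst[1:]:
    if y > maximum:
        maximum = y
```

Let's trace through this code step by step.

Initialize: lst = [17, 7, 11, 19, 22, 20, 5, 10, 6]
Initialize: maximum = 17
Entering loop: for y in lst[1:]:
After iteration 1: y = 7, maximum = 17
After iteration 2: y = 11, maximum = 17
After iteration 3: y = 19, maximum = 19
After iteration 4: y = 22, maximum = 22
After iteration 5: y = 20, maximum = 22
After iteration 6: y = 5, maximum = 22
After iteration 7: y = 10, maximum = 22
After iteration 8: y = 6, maximum = 22
Loop ends.

Final answer: 22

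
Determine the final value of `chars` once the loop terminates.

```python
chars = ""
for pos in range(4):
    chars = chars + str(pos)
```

Let's trace through this code step by step.

Initialize: chars = ''
Entering loop: for pos in range(4):
After iteration 1: pos = 0, chars = '0'
After iteration 2: pos = 1, chars = '01'
After iteration 3: pos = 2, chars = '012'
After iteration 4: pos = 3, chars = '0123'
Loop ends.

Final answer: '0123'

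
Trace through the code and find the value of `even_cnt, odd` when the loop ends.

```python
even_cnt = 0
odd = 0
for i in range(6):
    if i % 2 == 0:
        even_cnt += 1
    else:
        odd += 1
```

Let's trace through this code step by step.

Initialize: even_cnt = 0
Initialize: odd = 0
Entering loop: for i in range(6):
After iteration 1: i = 0, even_cnt = 1, odd = 0
After iteration 2: i = 1, even_cnt = 1, odd = 1
After iteration 3: i = 2, even_cnt = 2, odd = 1
After iteration 4: i = 3, even_cnt = 2, odd = 2
After iteration 5: i = 4, even_cnt = 3, odd = 2
After iteration 6: i = 5, even_cnt = 3, odd = 3
Loop ends.

Final answer: 3, 3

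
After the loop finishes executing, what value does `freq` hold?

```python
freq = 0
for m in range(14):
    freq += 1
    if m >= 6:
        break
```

Let's trace through this code step by step.

Initialize: freq = 0
Entering loop: for m in range(14):
After iteration 1: m = 0, freq = 1
After iteration 2: m = 1, freq = 2
After iteration 3: m = 2, freq = 3
After iteration 4: m = 3, freq = 4
After iteration 5: m = 4, freq = 5
After iteration 6: m = 5, freq = 6
After iteration 7: m = 6, freq = 7
Loop ends.

Final answer: 7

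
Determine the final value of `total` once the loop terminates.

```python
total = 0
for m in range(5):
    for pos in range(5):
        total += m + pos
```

Let's trace through this code step by step.

Initialize: total = 0
Entering loop: for m in range(5):
After iteration 1: m = 0, total = 10
After iteration 2: m = 1, total = 25
After iteration 3: m = 2, total = 45
After iteration 4: m = 3, total = 70
After iteration 5: m = 4, total = 100
Loop ends.

Final answer: 100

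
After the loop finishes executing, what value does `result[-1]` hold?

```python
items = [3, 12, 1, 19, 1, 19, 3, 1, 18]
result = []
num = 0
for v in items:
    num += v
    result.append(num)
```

Let's trace through this code step by step.

Initialize: items = [3, 12, 1, 19, 1, 19, 3, 1, 18]
Initialize: result = []
Initialize: num = 0
Entering loop: for v in items:
After iteration 1: v = 3, result = [3], num = 3
After iteration 2: v = 12, result = [3, 15], num = 15
After iteration 3: v = 1, result = [3, 15, 16], num = 16
After iteration 4: v = 19, result = [3, 15, 16, 35], num = 35
After iteration 5: v = 1, result = [3, 15, 16, 35, 36], num = 36
After iteration 6: v = 19, result = [3, 15, 16, 35, 36, 55], num = 55
After iteration 7: v = 3, result = [3, 15, 16, 35, 36, 55, 58], num = 58
After iteration 8: v = 1, result = [3, 15, 16, 35, 36, 55, 58, 59], num = 59
After iteration 9: v = 18, result = [3, 15, 16, 35, 36, 55, 58, 59, 77], num = 77
Loop ends.
result[-1] = 77

Final answer: 77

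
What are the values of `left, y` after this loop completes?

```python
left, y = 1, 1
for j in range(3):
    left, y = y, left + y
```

Let's trace through this code step by step.

Initialize: left = 1
Initialize: y = 1
Entering loop: for j in range(3):
After iteration 1: j = 0, left = 1, y = 2
After iteration 2: j = 1, left = 2, y = 3
After iteration 3: j = 2, left = 3, y = 5
Loop ends.

Final answer: 3, 5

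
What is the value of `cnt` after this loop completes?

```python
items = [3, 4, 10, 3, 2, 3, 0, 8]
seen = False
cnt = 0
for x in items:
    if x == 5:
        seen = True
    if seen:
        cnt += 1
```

Let's trace through this code step by step.

Initialize: items = [3, 4, 10, 3, 2, 3, 0, 8]
Initialize: seen = False
Initialize: cnt = 0
Entering loop: for x in items:
After iteration 1: x = 3, cnt = 0
After iteration 2: x = 4, cnt = 0
After iteration 3: x = 10, cnt = 0
After iteration 4: x = 3, cnt = 0
After iteration 5: x = 2, cnt = 0
After iteration 6: x = 3, cnt = 0
After iteration 7: x = 0, cnt = 0
After iteration 8: x = 8, cnt = 0
Loop ends.

Final answer: 0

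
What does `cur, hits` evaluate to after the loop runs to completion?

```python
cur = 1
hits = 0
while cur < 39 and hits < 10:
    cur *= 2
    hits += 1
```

Let's trace through this code step by step.

Initialize: cur = 1
Initialize: hits = 0
Entering loop: while cur < 39 and hits < 10:
After iteration 1: cur = 2, hits = 1
After iteration 2: cur = 4, hits = 2
After iteration 3: cur = 8, hits = 3
After iteration 4: cur = 16, hits = 4
After iteration 5: cur = 32, hits = 5
After iteration 6: cur = 64, hits = 6
Loop ends.

Final answer: 64, 6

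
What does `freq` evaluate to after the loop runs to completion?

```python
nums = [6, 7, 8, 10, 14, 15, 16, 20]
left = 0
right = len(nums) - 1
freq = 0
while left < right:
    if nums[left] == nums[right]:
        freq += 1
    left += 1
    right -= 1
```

Let's trace through this code step by step.

Initialize: nums = [6, 7, 8, 10, 14, 15, 16, 20]
Initialize: left = 0
Initialize: right = 7
Initialize: freq = 0
Entering loop: while left < right:
After iteration 1: left = 1, right = 6, freq = 0
After iteration 2: left = 2, right = 5, freq = 0
After iteration 3: left = 3, right = 4, freq = 0
After iteration 4: left = 4, right = 3, freq = 0
Loop ends.

Final answer: 0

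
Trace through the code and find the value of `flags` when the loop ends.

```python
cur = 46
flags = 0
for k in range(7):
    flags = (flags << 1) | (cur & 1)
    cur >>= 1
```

Let's trace through this code step by step.

Initialize: cur = 46
Initialize: flags = 0
Entering loop: for k in range(7):
After iteration 1: k = 0, cur = 23, flags = 0
After iteration 2: k = 1, cur = 11, flags = 1
After iteration 3: k = 2, cur = 5, flags = 3
After iteration 4: k = 3, cur = 2, flags = 7
After iteration 5: k = 4, cur = 1, flags = 14
After iteration 6: k = 5, cur = 0, flags = 29
After iteration 7: k = 6, cur = 0, flags = 58
Loop ends.

Final answer: 58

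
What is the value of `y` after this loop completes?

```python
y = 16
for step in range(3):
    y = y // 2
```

Let's trace through this code step by step.

Initialize: y = 16
Entering loop: for step in range(3):
After iteration 1: step = 0, y = 8
After iteration 2: step = 1, y = 4
After iteration 3: step = 2, y = 2
Loop ends.

Final answer: 2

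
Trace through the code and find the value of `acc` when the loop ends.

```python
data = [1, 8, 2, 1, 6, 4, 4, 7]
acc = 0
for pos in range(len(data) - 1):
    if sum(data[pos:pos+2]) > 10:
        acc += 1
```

Let's trace through this code step by step.

Initialize: data = [1, 8, 2, 1, 6, 4, 4, 7]
Initialize: acc = 0
Entering loop: for pos in range(len(data) - 1):
After iteration 1: pos = 0, acc = 0
After iteration 2: pos = 1, acc = 0
After iteration 3: pos = 2, acc = 0
After iteration 4: pos = 3, acc = 0
After iteration 5: pos = 4, acc = 0
After iteration 6: pos = 5, acc = 0
After iteration 7: pos = 6, acc = 1
Loop ends.

Final answer: 1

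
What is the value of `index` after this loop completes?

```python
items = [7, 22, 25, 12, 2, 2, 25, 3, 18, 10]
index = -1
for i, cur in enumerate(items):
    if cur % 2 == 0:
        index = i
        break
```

Let's trace through this code step by step.

Initialize: items = [7, 22, 25, 12, 2, 2, 25, 3, 18, 10]
Initialize: index = -1
Entering loop: for i, cur in enumerate(items):
After iteration 1: i = 0, cur = 7, index = -1
After iteration 2: i = 1, cur = 22, index = 1
Loop ends.

Final answer: 1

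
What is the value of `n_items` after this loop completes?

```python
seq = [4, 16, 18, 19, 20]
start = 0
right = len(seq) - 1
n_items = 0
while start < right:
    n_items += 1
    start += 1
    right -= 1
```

Let's trace through this code step by step.

Initialize: seq = [4, 16, 18, 19, 20]
Initialize: start = 0
Initialize: right = 4
Initialize: n_items = 0
Entering loop: while start < right:
After iteration 1: start = 1, right = 3, n_items = 1
After iteration 2: start = 2, right = 2, n_items = 2
Loop ends.

Final answer: 2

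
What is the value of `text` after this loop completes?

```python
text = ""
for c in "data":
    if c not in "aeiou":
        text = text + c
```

Let's trace through this code step by step.

Initialize: text = ''
Entering loop: for c in "data":
After iteration 1: c = 'd', text = 'd'
After iteration 2: c = 'a', text = 'd'
After iteration 3: c = 't', text = 'dt'
After iteration 4: c = 'a', text = 'dt'
Loop ends.

Final answer: 'dt'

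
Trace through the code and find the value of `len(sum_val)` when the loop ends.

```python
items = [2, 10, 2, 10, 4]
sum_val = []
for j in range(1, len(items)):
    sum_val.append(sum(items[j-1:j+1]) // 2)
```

Let's trace through this code step by step.

Initialize: items = [2, 10, 2, 10, 4]
Initialize: sum_val = []
Entering loop: for j in range(1, len(items)):
After iteration 1: j = 1, sum_val = [6]
After iteration 2: j = 2, sum_val = [6, 6]
After iteration 3: j = 3, sum_val = [6, 6, 6]
After iteration 4: j = 4, sum_val = [6, 6, 6, 7]
Loop ends.
len(sum_val) = 4

Final answer: 4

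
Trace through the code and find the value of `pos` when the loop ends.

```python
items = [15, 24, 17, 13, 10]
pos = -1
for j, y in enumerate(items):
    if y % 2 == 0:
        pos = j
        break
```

Let's trace through this code step by step.

Initialize: items = [15, 24, 17, 13, 10]
Initialize: pos = -1
Entering loop: for j, y in enumerate(items):
After iteration 1: j = 0, y = 15, pos = -1
After iteration 2: j = 1, y = 24, pos = 1
Loop ends.

Final answer: 1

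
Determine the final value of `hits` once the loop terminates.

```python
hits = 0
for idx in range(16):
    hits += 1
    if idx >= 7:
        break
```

Let's trace through this code step by step.

Initialize: hits = 0
Entering loop: for idx in range(16):
After iteration 1: idx = 0, hits = 1
After iteration 2: idx = 1, hits = 2
After iteration 3: idx = 2, hits = 3
After iteration 4: idx = 3, hits = 4
After iteration 5: idx = 4, hits = 5
After iteration 6: idx = 5, hits = 6
After iteration 7: idx = 6, hits = 7
After iteration 8: idx = 7, hits = 8
Loop ends.

Final answer: 8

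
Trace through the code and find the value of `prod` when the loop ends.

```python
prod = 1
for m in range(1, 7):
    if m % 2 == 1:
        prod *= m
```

Let's trace through this code step by step.

Initialize: prod = 1
Entering loop: for m in range(1, 7):
After iteration 1: m = 1, prod = 1
After iteration 2: m = 2, prod = 1
After iteration 3: m = 3, prod = 3
After iteration 4: m = 4, prod = 3
After iteration 5: m = 5, prod = 15
After iteration 6: m = 6, prod = 15
Loop ends.

Final answer: 15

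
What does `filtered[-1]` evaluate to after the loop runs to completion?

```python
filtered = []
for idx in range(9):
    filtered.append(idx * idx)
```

Let's trace through this code step by step.

Initialize: filtered = []
Entering loop: for idx in range(9):
After iteration 1: idx = 0, filtered = [0]
After iteration 2: idx = 1, filtered = [0, 1]
After iteration 3: idx = 2, filtered = [0, 1, 4]
After iteration 4: idx = 3, filtered = [0, 1, 4, 9]
After iteration 5: idx = 4, filtered = [0, 1, 4, 9, 16]
After iteration 6: idx = 5, filtered = [0, 1, 4, 9, 16, 25]
After iteration 7: idx = 6, filtered = [0, 1, 4, 9, 16, 25, 36]
After iteration 8: idx = 7, filtered = [0, 1, 4, 9, 16, 25, 36, 49]
After iteration 9: idx = 8, filtered = [0, 1, 4, 9, 16, 25, 36, 49, 64]
Loop ends.
filtered[-1] = 64

Final answer: 64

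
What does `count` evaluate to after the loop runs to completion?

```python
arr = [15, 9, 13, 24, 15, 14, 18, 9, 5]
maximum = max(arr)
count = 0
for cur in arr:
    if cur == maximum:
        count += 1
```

Let's trace through this code step by step.

Initialize: arr = [15, 9, 13, 24, 15, 14, 18, 9, 5]
Initialize: maximum = 24
Initialize: count = 0
Entering loop: for cur in arr:
After iteration 1: cur = 15, count = 0
After iteration 2: cur = 9, count = 0
After iteration 3: cur = 13, count = 0
After iteration 4: cur = 24, count = 1
After iteration 5: cur = 15, count = 1
After iteration 6: cur = 14, count = 1
After iteration 7: cur = 18, count = 1
After iteration 8: cur = 9, count = 1
After iteration 9: cur = 5, count = 1
Loop ends.

Final answer: 1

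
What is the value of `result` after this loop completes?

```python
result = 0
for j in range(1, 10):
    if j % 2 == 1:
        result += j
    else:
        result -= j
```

Let's trace through this code step by step.

Initialize: result = 0
Entering loop: for j in range(1, 10):
After iteration 1: j = 1, result = 1
After iteration 2: j = 2, result = -1
After iteration 3: j = 3, result = 2
After iteration 4: j = 4, result = -2
After iteration 5: j = 5, result = 3
After iteration 6: j = 6, result = -3
After iteration 7: j = 7, result = 4
After iteration 8: j = 8, result = -4
After iteration 9: j = 9, result = 5
Loop ends.

Final answer: 5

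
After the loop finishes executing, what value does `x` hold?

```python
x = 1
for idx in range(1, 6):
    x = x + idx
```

Let's trace through this code step by step.

Initialize: x = 1
Entering loop: for idx in range(1, 6):
After iteration 1: idx = 1, x = 2
After iteration 2: idx = 2, x = 4
After iteration 3: idx = 3, x = 7
After iteration 4: idx = 4, x = 11
After iteration 5: idx = 5, x = 16
Loop ends.

Final answer: 16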